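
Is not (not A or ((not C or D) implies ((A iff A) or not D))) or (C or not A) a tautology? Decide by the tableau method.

Not valid

Assume the negation and expand:
Initial set: {F (not (not A or ((not C or D) implies ((A iff A) or not D))) or (C or not A))}.
F (not (not A or ((not C or D) implies ((A iff A) or not D))) or (C or not A)): α-rule — add F not (not A or ((not C or D) implies ((A iff A) or not D))), F (C or not A).
F (C or not A): α-rule — add F C, F not A.
F not (not A or ((not C or D) implies ((A iff A) or not D))): β-rule — branch into T not A  //  T ((not C or D) implies ((A iff A) or not D)).
  branch 1 (add T not A):
    × closes — contains both A and not A.
  branch 2 (add T ((not C or D) implies ((A iff A) or not D))):
    T ((not C or D) implies ((A iff A) or not D)): β-rule — branch into F (not C or D)  //  T ((A iff A) or not D).
      branch 2.1 (add F (not C or D)):
        F (not C or D): α-rule — add F not C, F D.
        × closes — contains both C and not C.
      branch 2.2 (add T ((A iff A) or not D)):
        T ((A iff A) or not D): β-rule — branch into T (A iff A)  //  T not D.
          branch 2.2.1 (add T (A iff A)):
            T (A iff A): β-rule — branch into T A, T A  //  F A, F A.
              branch 2.2.1.1 (add T A, T A):
                ○ open, literals {A=T, C=F}.
              branch 2.2.1.2 (add F A, F A):
                × closes — contains both A and not A.
          branch 2.2.2 (add T not D):
            ○ open, literals {A=T, C=F, D=F}.
3 branches closed, 2 open.
An open branch gives a countermodel: A=T, C=F (unmentioned atoms arbitrary); under it the original formula is false.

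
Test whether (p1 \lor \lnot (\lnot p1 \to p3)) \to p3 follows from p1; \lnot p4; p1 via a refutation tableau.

No

Initial set: {T p1; T \lnot p4; T p1; F ((p1 \lor \lnot (\lnot p1 \to p3)) \to p3)}.
F ((p1 \lor \lnot (\lnot p1 \to p3)) \to p3): α-rule — add T (p1 \lor \lnot (\lnot p1 \to p3)), F p3.
T (p1 \lor \lnot (\lnot p1 \to p3)): β-rule — branch into T p1  //  T \lnot (\lnot p1 \to p3).
  branch 1 (add T p1):
    ○ open, literals {p1=T, p3=F, p4=F}.
  branch 2 (add T \lnot (\lnot p1 \to p3)):
    T \lnot (\lnot p1 \to p3): α-rule — add T \lnot p1, F p3.
    × closes — contains both p1 and \lnot p1.
1 branch closed, 1 open.
An open branch gives a countermodel: p1=T, p3=F, p4=F (unmentioned atoms arbitrary); the premises hold there but the conclusion fails.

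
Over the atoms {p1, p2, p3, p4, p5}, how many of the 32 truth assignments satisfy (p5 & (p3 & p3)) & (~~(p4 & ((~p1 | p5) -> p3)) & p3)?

4

Initial set: {((p5 & (p3 & p3)) & (~~(p4 & ((~p1 | p5) -> p3)) & p3))}.
((p5 & (p3 & p3)) & (~~(p4 & ((~p1 | p5) -> p3)) & p3)): α-rule — add (p5 & (p3 & p3)), (~~(p4 & ((~p1 | p5) -> p3)) & p3).
(p5 & (p3 & p3)): α-rule — add p5, (p3 & p3).
(~~(p4 & ((~p1 | p5) -> p3)) & p3): α-rule — add ~~(p4 & ((~p1 | p5) -> p3)), p3.
(p3 & p3): α-rule — add p3, p3.
~~(p4 & ((~p1 | p5) -> p3)): drop double negation, giving (p4 & ((~p1 | p5) -> p3)).
(p4 & ((~p1 | p5) -> p3)): α-rule — add p4, ((~p1 | p5) -> p3).
((~p1 | p5) -> p3): β-rule — branch into ~(~p1 | p5)  //  p3.
  branch 1 (add ~(~p1 | p5)):
    ~(~p1 | p5): α-rule — add ~~p1, ~p5.
    × closes — contains both p5 and ~p5.
  branch 2 (add p3):
    ○ open, literals {p3=1, p4=1, p5=1}.
1 branch closed, 1 open.
Each open branch fixes some atoms; the unmentioned ones are free. Counting distinct full assignments: branch {p3=1, p4=1, p5=1} (p1, p2) contributes 4 new. Total: 4.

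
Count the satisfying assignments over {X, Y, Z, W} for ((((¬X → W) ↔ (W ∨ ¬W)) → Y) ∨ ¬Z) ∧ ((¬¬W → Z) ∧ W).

Initial set: {T (((((¬X → W) ↔ (W ∨ ¬W)) → Y) ∨ ¬Z) ∧ ((¬¬W → Z) ∧ W))}.
T (((((¬X → W) ↔ (W ∨ ¬W)) → Y) ∨ ¬Z) ∧ ((¬¬W → Z) ∧ W)): α-rule — add T ((((¬X → W) ↔ (W ∨ ¬W)) → Y) ∨ ¬Z), T ((¬¬W → Z) ∧ W).
T ((¬¬W → Z) ∧ W): α-rule — add T (¬¬W → Z), T W.
T ((((¬X → W) ↔ (W ∨ ¬W)) → Y) ∨ ¬Z): β-rule — branch into T (((¬X → W) ↔ (W ∨ ¬W)) → Y)  //  T ¬Z.
  branch 1 (add T (((¬X → W) ↔ (W ∨ ¬W)) → Y)):
    T (¬¬W → Z): β-rule — branch into F ¬¬W  //  T Z.
      branch 1.1 (add F ¬¬W):
        F ¬¬W: drop double negation, giving F W.
        × closes — contains both W and ¬W.
      branch 1.2 (add T Z):
        T (((¬X → W) ↔ (W ∨ ¬W)) → Y): β-rule — branch into F ((¬X → W) ↔ (W ∨ ¬W))  //  T Y.
          branch 1.2.1 (add F ((¬X → W) ↔ (W ∨ ¬W))):
            F ((¬X → W) ↔ (W ∨ ¬W)): β-rule — branch into T (¬X → W), F (W ∨ ¬W)  //  F (¬X → W), T (W ∨ ¬W).
              branch 1.2.1.1 (add T (¬X → W), F (W ∨ ¬W)):
                F (W ∨ ¬W): α-rule — add F W, F ¬W.
                × closes — contains both W and ¬W.
              branch 1.2.1.2 (add F (¬X → W), T (W ∨ ¬W)):
                F (¬X → W): α-rule — add T ¬X, F W.
                × closes — contains both W and ¬W.
          branch 1.2.2 (add T Y):
            ○ open, literals {W=T, Y=T, Z=T}.
  branch 2 (add T ¬Z):
    T (¬¬W → Z): β-rule — branch into F ¬¬W  //  T Z.
      branch 2.1 (add F ¬¬W):
        F ¬¬W: drop double negation, giving F W.
        × closes — contains both W and ¬W.
      branch 2.2 (add T Z):
        × closes — contains both Z and ¬Z.
5 branches closed, 1 open.
Each open branch fixes some atoms; the unmentioned ones are free. Counting distinct full assignments: branch {W=T, Y=T, Z=T} (X) contributes 2 new. Total: 2.

2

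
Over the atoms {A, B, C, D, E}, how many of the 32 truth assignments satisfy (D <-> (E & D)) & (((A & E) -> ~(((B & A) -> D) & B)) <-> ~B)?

14

Initial set: {((D <-> (E & D)) & (((A & E) -> ~(((B & A) -> D) & B)) <-> ~B))}.
((D <-> (E & D)) & (((A & E) -> ~(((B & A) -> D) & B)) <-> ~B)): α-rule — add (D <-> (E & D)), (((A & E) -> ~(((B & A) -> D) & B)) <-> ~B).
(D <-> (E & D)): β-rule — branch into D, (E & D)  //  ~D, ~(E & D).
  branch 1 (add D, (E & D)):
    (E & D): α-rule — add E, D.
    (((A & E) -> ~(((B & A) -> D) & B)) <-> ~B): β-rule — branch into ((A & E) -> ~(((B & A) -> D) & B)), ~B  //  ~((A & E) -> ~(((B & A) -> D) & B)), ~~B.
      branch 1.1 (add ((A & E) -> ~(((B & A) -> D) & B)), ~B):
        ((A & E) -> ~(((B & A) -> D) & B)): β-rule — branch into ~(A & E)  //  ~(((B & A) -> D) & B).
          branch 1.1.1 (add ~(A & E)):
            ~(A & E): β-rule — branch into ~A  //  ~E.
              branch 1.1.1.1 (add ~A):
                ○ open, literals {A=0, B=0, D=1, E=1}.
              branch 1.1.1.2 (add ~E):
                × closes — contains both E and ~E.
          branch 1.1.2 (add ~(((B & A) -> D) & B)):
            ~(((B & A) -> D) & B): β-rule — branch into ~((B & A) -> D)  //  ~B.
              branch 1.1.2.1 (add ~((B & A) -> D)):
                ~((B & A) -> D): α-rule — add (B & A), ~D.
                × closes — contains both D and ~D.
              branch 1.1.2.2 (add ~B):
                ○ open, literals {B=0, D=1, E=1}.
      branch 1.2 (add ~((A & E) -> ~(((B & A) -> D) & B)), ~~B):
        ~((A & E) -> ~(((B & A) -> D) & B)): α-rule — add (A & E), ~~(((B & A) -> D) & B).
        (A & E): α-rule — add A, E.
        ~~(((B & A) -> D) & B): α-rule — add ((B & A) -> D), B.
        ((B & A) -> D): β-rule — branch into ~(B & A)  //  D.
          branch 1.2.1 (add ~(B & A)):
            ~(B & A): β-rule — branch into ~B  //  ~A.
              branch 1.2.1.1 (add ~B):
                × closes — contains both B and ~B.
              branch 1.2.1.2 (add ~A):
                × closes — contains both A and ~A.
          branch 1.2.2 (add D):
            ○ open, literals {A=1, B=1, D=1, E=1}.
  branch 2 (add ~D, ~(E & D)):
    (((A & E) -> ~(((B & A) -> D) & B)) <-> ~B): β-rule — branch into ((A & E) -> ~(((B & A) -> D) & B)), ~B  //  ~((A & E) -> ~(((B & A) -> D) & B)), ~~B.
      branch 2.1 (add ((A & E) -> ~(((B & A) -> D) & B)), ~B):
        ~(E & D): β-rule — branch into ~E  //  ~D.
          branch 2.1.1 (add ~E):
            ((A & E) -> ~(((B & A) -> D) & B)): β-rule — branch into ~(A & E)  //  ~(((B & A) -> D) & B).
              branch 2.1.1.1 (add ~(A & E)):
                ~(A & E): β-rule — branch into ~A  //  ~E.
                  branch 2.1.1.1.1 (add ~A):
                    ○ open, literals {A=0, B=0, D=0, E=0}.
                  branch 2.1.1.1.2 (add ~E):
                    ○ open, literals {B=0, D=0, E=0}.
              branch 2.1.1.2 (add ~(((B & A) -> D) & B)):
                ~(((B & A) -> D) & B): β-rule — branch into ~((B & A) -> D)  //  ~B.
                  branch 2.1.1.2.1 (add ~((B & A) -> D)):
                    ~((B & A) -> D): α-rule — add (B & A), ~D.
                    (B & A): α-rule — add B, A.
                    × closes — contains both B and ~B.
                  branch 2.1.1.2.2 (add ~B):
                    ○ open, literals {B=0, D=0, E=0}.
          branch 2.1.2 (add ~D):
            ((A & E) -> ~(((B & A) -> D) & B)): β-rule — branch into ~(A & E)  //  ~(((B & A) -> D) & B).
              branch 2.1.2.1 (add ~(A & E)):
                ~(A & E): β-rule — branch into ~A  //  ~E.
                  branch 2.1.2.1.1 (add ~A):
                    ○ open, literals {A=0, B=0, D=0}.
                  branch 2.1.2.1.2 (add ~E):
                    ○ open, literals {B=0, D=0, E=0}.
              branch 2.1.2.2 (add ~(((B & A) -> D) & B)):
                ~(((B & A) -> D) & B): β-rule — branch into ~((B & A) -> D)  //  ~B.
                  branch 2.1.2.2.1 (add ~((B & A) -> D)):
                    ~((B & A) -> D): α-rule — add (B & A), ~D.
                    (B & A): α-rule — add B, A.
                    × closes — contains both B and ~B.
                  branch 2.1.2.2.2 (add ~B):
                    ○ open, literals {B=0, D=0}.
      branch 2.2 (add ~((A & E) -> ~(((B & A) -> D) & B)), ~~B):
        ~((A & E) -> ~(((B & A) -> D) & B)): α-rule — add (A & E), ~~(((B & A) -> D) & B).
        (A & E): α-rule — add A, E.
        ~~(((B & A) -> D) & B): α-rule — add ((B & A) -> D), B.
        ~(E & D): β-rule — branch into ~E  //  ~D.
          branch 2.2.1 (add ~E):
            × closes — contains both E and ~E.
          branch 2.2.2 (add ~D):
            ((B & A) -> D): β-rule — branch into ~(B & A)  //  D.
              branch 2.2.2.1 (add ~(B & A)):
                ~(B & A): β-rule — branch into ~B  //  ~A.
                  branch 2.2.2.1.1 (add ~B):
                    × closes — contains both B and ~B.
                  branch 2.2.2.1.2 (add ~A):
                    × closes — contains both A and ~A.
              branch 2.2.2.2 (add D):
                × closes — contains both D and ~D.
10 branches closed, 9 open.
Each open branch fixes some atoms; the unmentioned ones are free. Counting distinct full assignments: branch {A=0, B=0, D=1, E=1} (C) contributes 2 new; branch {B=0, D=1, E=1} (A, C) contributes 2 new; branch {A=1, B=1, D=1, E=1} (C) contributes 2 new; branch {A=0, B=0, D=0, E=0} (C) contributes 2 new; branch {B=0, D=0, E=0} (A, C) contributes 2 new; branch {B=0, D=0, E=0} (A, C) contributes 0 new; branch {A=0, B=0, D=0} (C, E) contributes 2 new; branch {B=0, D=0, E=0} (A, C) contributes 0 new; branch {B=0, D=0} (A, C, E) contributes 2 new. Total: 14.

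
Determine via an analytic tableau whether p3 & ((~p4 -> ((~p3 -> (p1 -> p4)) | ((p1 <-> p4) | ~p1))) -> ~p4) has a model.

Initial set: {(p3 & ((~p4 -> ((~p3 -> (p1 -> p4)) | ((p1 <-> p4) | ~p1))) -> ~p4))}.
(p3 & ((~p4 -> ((~p3 -> (p1 -> p4)) | ((p1 <-> p4) | ~p1))) -> ~p4)): α-rule — add p3, ((~p4 -> ((~p3 -> (p1 -> p4)) | ((p1 <-> p4) | ~p1))) -> ~p4).
((~p4 -> ((~p3 -> (p1 -> p4)) | ((p1 <-> p4) | ~p1))) -> ~p4): β-rule — branch into ~(~p4 -> ((~p3 -> (p1 -> p4)) | ((p1 <-> p4) | ~p1)))  //  ~p4.
  branch 1 (add ~(~p4 -> ((~p3 -> (p1 -> p4)) | ((p1 <-> p4) | ~p1)))):
    ~(~p4 -> ((~p3 -> (p1 -> p4)) | ((p1 <-> p4) | ~p1))): α-rule — add ~p4, ~((~p3 -> (p1 -> p4)) | ((p1 <-> p4) | ~p1)).
    ~((~p3 -> (p1 -> p4)) | ((p1 <-> p4) | ~p1)): α-rule — add ~(~p3 -> (p1 -> p4)), ~((p1 <-> p4) | ~p1).
    ~(~p3 -> (p1 -> p4)): α-rule — add ~p3, ~(p1 -> p4).
    × closes — contains both p3 and ~p3.
  branch 2 (add ~p4):
    ○ open, literals {p3=1, p4=0}.
1 branch closed, 1 open.
An open branch gives a satisfying assignment: p3=1, p4=0.

Satisfiable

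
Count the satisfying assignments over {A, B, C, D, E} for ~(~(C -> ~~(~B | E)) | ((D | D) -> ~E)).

8

Initial set: {~(~(C -> ~~(~B | E)) | ((D | D) -> ~E))}.
~(~(C -> ~~(~B | E)) | ((D | D) -> ~E)): α-rule — add ~~(C -> ~~(~B | E)), ~((D | D) -> ~E).
~((D | D) -> ~E): α-rule — add (D | D), ~~E.
~~(C -> ~~(~B | E)): β-rule — branch into ~C  //  ~~(~B | E).
  branch 1 (add ~C):
    (D | D): β-rule — branch into D  //  D.
      branch 1.1 (add D):
        ○ open, literals {C=false, D=true, E=true}.
      branch 1.2 (add D):
        ○ open, literals {C=false, D=true, E=true}.
  branch 2 (add ~~(~B | E)):
    ~~(~B | E): drop double negation, giving (~B | E).
    (D | D): β-rule — branch into D  //  D.
      branch 2.1 (add D):
        (~B | E): β-rule — branch into ~B  //  E.
          branch 2.1.1 (add ~B):
            ○ open, literals {B=false, D=true, E=true}.
          branch 2.1.2 (add E):
            ○ open, literals {D=true, E=true}.
      branch 2.2 (add D):
        (~B | E): β-rule — branch into ~B  //  E.
          branch 2.2.1 (add ~B):
            ○ open, literals {B=false, D=true, E=true}.
          branch 2.2.2 (add E):
            ○ open, literals {D=true, E=true}.
0 branches closed, 6 open.
Each open branch fixes some atoms; the unmentioned ones are free. Counting distinct full assignments: branch {C=false, D=true, E=true} (A, B) contributes 4 new; branch {C=false, D=true, E=true} (A, B) contributes 0 new; branch {B=false, D=true, E=true} (A, C) contributes 2 new; branch {D=true, E=true} (A, B, C) contributes 2 new; branch {B=false, D=true, E=true} (A, C) contributes 0 new; branch {D=true, E=true} (A, B, C) contributes 0 new. Total: 8.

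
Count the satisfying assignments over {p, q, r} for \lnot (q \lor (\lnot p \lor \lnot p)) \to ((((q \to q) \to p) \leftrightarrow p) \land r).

Initial set: {(\lnot (q \lor (\lnot p \lor \lnot p)) \to ((((q \to q) \to p) \leftrightarrow p) \land r))}.
(\lnot (q \lor (\lnot p \lor \lnot p)) \to ((((q \to q) \to p) \leftrightarrow p) \land r)): β-rule — branch into \lnot \lnot (q \lor (\lnot p \lor \lnot p))  //  ((((q \to q) \to p) \leftrightarrow p) \land r).
  branch 1 (add \lnot \lnot (q \lor (\lnot p \lor \lnot p))):
    \lnot \lnot (q \lor (\lnot p \lor \lnot p)): β-rule — branch into q  //  (\lnot p \lor \lnot p).
      branch 1.1 (add q):
        ○ open, literals {q=true}.
      branch 1.2 (add (\lnot p \lor \lnot p)):
        (\lnot p \lor \lnot p): β-rule — branch into \lnot p  //  \lnot p.
          branch 1.2.1 (add \lnot p):
            ○ open, literals {p=false}.
          branch 1.2.2 (add \lnot p):
            ○ open, literals {p=false}.
  branch 2 (add ((((q \to q) \to p) \leftrightarrow p) \land r)):
    ((((q \to q) \to p) \leftrightarrow p) \land r): α-rule — add (((q \to q) \to p) \leftrightarrow p), r.
    (((q \to q) \to p) \leftrightarrow p): β-rule — branch into ((q \to q) \to p), p  //  \lnot ((q \to q) \to p), \lnot p.
      branch 2.1 (add ((q \to q) \to p), p):
        ((q \to q) \to p): β-rule — branch into \lnot (q \to q)  //  p.
          branch 2.1.1 (add \lnot (q \to q)):
            \lnot (q \to q): α-rule — add q, \lnot q.
            × closes — contains both q and \lnot q.
          branch 2.1.2 (add p):
            ○ open, literals {p=true, r=true}.
      branch 2.2 (add \lnot ((q \to q) \to p), \lnot p):
        \lnot ((q \to q) \to p): α-rule — add (q \to q), \lnot p.
        (q \to q): β-rule — branch into \lnot q  //  q.
          branch 2.2.1 (add \lnot q):
            ○ open, literals {p=false, q=false, r=true}.
          branch 2.2.2 (add q):
            ○ open, literals {p=false, q=true, r=true}.
1 branch closed, 6 open.
Each open branch fixes some atoms; the unmentioned ones are free. Counting distinct full assignments: branch {q=true} (p, r) contributes 4 new; branch {p=false} (q, r) contributes 2 new; branch {p=false} (q, r) contributes 0 new; branch {p=true, r=true} (q) contributes 1 new; branch {p=false, q=false, r=true} (none free) contributes 0 new; branch {p=false, q=true, r=true} (none free) contributes 0 new. Total: 7.

7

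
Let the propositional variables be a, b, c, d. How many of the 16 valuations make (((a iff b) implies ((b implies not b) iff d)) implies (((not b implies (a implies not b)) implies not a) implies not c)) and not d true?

7

Initial set: {((((a iff b) implies ((b implies not b) iff d)) implies (((not b implies (a implies not b)) implies not a) implies not c)) and not d)}.
((((a iff b) implies ((b implies not b) iff d)) implies (((not b implies (a implies not b)) implies not a) implies not c)) and not d): α-rule — add (((a iff b) implies ((b implies not b) iff d)) implies (((not b implies (a implies not b)) implies not a) implies not c)), not d.
(((a iff b) implies ((b implies not b) iff d)) implies (((not b implies (a implies not b)) implies not a) implies not c)): β-rule — branch into not ((a iff b) implies ((b implies not b) iff d))  //  (((not b implies (a implies not b)) implies not a) implies not c).
  branch 1 (add not ((a iff b) implies ((b implies not b) iff d))):
    not ((a iff b) implies ((b implies not b) iff d)): α-rule — add (a iff b), not ((b implies not b) iff d).
    (a iff b): β-rule — branch into a, b  //  not a, not b.
      branch 1.1 (add a, b):
        not ((b implies not b) iff d): β-rule — branch into (b implies not b), not d  //  not (b implies not b), d.
          branch 1.1.1 (add (b implies not b), not d):
            (b implies not b): β-rule — branch into not b  //  not b.
              branch 1.1.1.1 (add not b):
                × closes — contains both b and not b.
              branch 1.1.1.2 (add not b):
                × closes — contains both b and not b.
          branch 1.1.2 (add not (b implies not b), d):
            × closes — contains both d and not d.
      branch 1.2 (add not a, not b):
        not ((b implies not b) iff d): β-rule — branch into (b implies not b), not d  //  not (b implies not b), d.
          branch 1.2.1 (add (b implies not b), not d):
            (b implies not b): β-rule — branch into not b  //  not b.
              branch 1.2.1.1 (add not b):
                ○ open, literals {a=F, b=F, d=F}.
              branch 1.2.1.2 (add not b):
                ○ open, literals {a=F, b=F, d=F}.
          branch 1.2.2 (add not (b implies not b), d):
            × closes — contains both d and not d.
  branch 2 (add (((not b implies (a implies not b)) implies not a) implies not c)):
    (((not b implies (a implies not b)) implies not a) implies not c): β-rule — branch into not ((not b implies (a implies not b)) implies not a)  //  not c.
      branch 2.1 (add not ((not b implies (a implies not b)) implies not a)):
        not ((not b implies (a implies not b)) implies not a): α-rule — add (not b implies (a implies not b)), not not a.
        (not b implies (a implies not b)): β-rule — branch into not not b  //  (a implies not b).
          branch 2.1.1 (add not not b):
            ○ open, literals {a=T, b=T, d=F}.
          branch 2.1.2 (add (a implies not b)):
            (a implies not b): β-rule — branch into not a  //  not b.
              branch 2.1.2.1 (add not a):
                × closes — contains both a and not a.
              branch 2.1.2.2 (add not b):
                ○ open, literals {a=T, b=F, d=F}.
      branch 2.2 (add not c):
        ○ open, literals {c=F, d=F}.
5 branches closed, 5 open.
Each open branch fixes some atoms; the unmentioned ones are free. Counting distinct full assignments: branch {a=F, b=F, d=F} (c) contributes 2 new; branch {a=F, b=F, d=F} (c) contributes 0 new; branch {a=T, b=T, d=F} (c) contributes 2 new; branch {a=T, b=F, d=F} (c) contributes 2 new; branch {c=F, d=F} (a, b) contributes 1 new. Total: 7.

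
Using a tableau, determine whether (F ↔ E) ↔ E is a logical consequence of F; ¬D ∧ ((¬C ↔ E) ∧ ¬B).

Initial set: {F; (¬D ∧ ((¬C ↔ E) ∧ ¬B)); ¬((F ↔ E) ↔ E)}.
(¬D ∧ ((¬C ↔ E) ∧ ¬B)): α-rule — add ¬D, ((¬C ↔ E) ∧ ¬B).
((¬C ↔ E) ∧ ¬B): α-rule — add (¬C ↔ E), ¬B.
¬((F ↔ E) ↔ E): β-rule — branch into (F ↔ E), ¬E  //  ¬(F ↔ E), E.
  branch 1 (add (F ↔ E), ¬E):
    (¬C ↔ E): β-rule — branch into ¬C, E  //  ¬¬C, ¬E.
      branch 1.1 (add ¬C, E):
        × closes — contains both E and ¬E.
      branch 1.2 (add ¬¬C, ¬E):
        (F ↔ E): β-rule — branch into F, E  //  ¬F, ¬E.
          branch 1.2.1 (add F, E):
            × closes — contains both E and ¬E.
          branch 1.2.2 (add ¬F, ¬E):
            × closes — contains both F and ¬F.
  branch 2 (add ¬(F ↔ E), E):
    (¬C ↔ E): β-rule — branch into ¬C, E  //  ¬¬C, ¬E.
      branch 2.1 (add ¬C, E):
        ¬(F ↔ E): β-rule — branch into F, ¬E  //  ¬F, E.
          branch 2.1.1 (add F, ¬E):
            × closes — contains both E and ¬E.
          branch 2.1.2 (add ¬F, E):
            × closes — contains both F and ¬F.
      branch 2.2 (add ¬¬C, ¬E):
        × closes — contains both E and ¬E.
All 6 branches close.
Every branch closed, so the premises entail the conclusion.

Yes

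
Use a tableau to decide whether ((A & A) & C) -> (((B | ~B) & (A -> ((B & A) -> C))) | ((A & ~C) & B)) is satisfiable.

Initial set: {(((A & A) & C) -> (((B | ~B) & (A -> ((B & A) -> C))) | ((A & ~C) & B)))}.
(((A & A) & C) -> (((B | ~B) & (A -> ((B & A) -> C))) | ((A & ~C) & B))): β-rule — branch into ~((A & A) & C)  //  (((B | ~B) & (A -> ((B & A) -> C))) | ((A & ~C) & B)).
  branch 1 (add ~((A & A) & C)):
    ~((A & A) & C): β-rule — branch into ~(A & A)  //  ~C.
      branch 1.1 (add ~(A & A)):
        ~(A & A): β-rule — branch into ~A  //  ~A.
          branch 1.1.1 (add ~A):
            ○ open, literals {A=false}.
          branch 1.1.2 (add ~A):
            ○ open, literals {A=false}.
      branch 1.2 (add ~C):
        ○ open, literals {C=false}.
  branch 2 (add (((B | ~B) & (A -> ((B & A) -> C))) | ((A & ~C) & B))):
    (((B | ~B) & (A -> ((B & A) -> C))) | ((A & ~C) & B)): β-rule — branch into ((B | ~B) & (A -> ((B & A) -> C)))  //  ((A & ~C) & B).
      branch 2.1 (add ((B | ~B) & (A -> ((B & A) -> C)))):
        ((B | ~B) & (A -> ((B & A) -> C))): α-rule — add (B | ~B), (A -> ((B & A) -> C)).
        (B | ~B): β-rule — branch into B  //  ~B.
          branch 2.1.1 (add B):
            (A -> ((B & A) -> C)): β-rule — branch into ~A  //  ((B & A) -> C).
              branch 2.1.1.1 (add ~A):
                ○ open, literals {A=false, B=true}.
              branch 2.1.1.2 (add ((B & A) -> C)):
                ((B & A) -> C): β-rule — branch into ~(B & A)  //  C.
                  branch 2.1.1.2.1 (add ~(B & A)):
                    ~(B & A): β-rule — branch into ~B  //  ~A.
                      branch 2.1.1.2.1.1 (add ~B):
                        × closes — contains both B and ~B.
                      branch 2.1.1.2.1.2 (add ~A):
                        ○ open, literals {A=false, B=true}.
                  branch 2.1.1.2.2 (add C):
                    ○ open, literals {B=true, C=true}.
          branch 2.1.2 (add ~B):
            (A -> ((B & A) -> C)): β-rule — branch into ~A  //  ((B & A) -> C).
              branch 2.1.2.1 (add ~A):
                ○ open, literals {A=false, B=false}.
              branch 2.1.2.2 (add ((B & A) -> C)):
                ((B & A) -> C): β-rule — branch into ~(B & A)  //  C.
                  branch 2.1.2.2.1 (add ~(B & A)):
                    ~(B & A): β-rule — branch into ~B  //  ~A.
                      branch 2.1.2.2.1.1 (add ~B):
                        ○ open, literals {B=false}.
                      branch 2.1.2.2.1.2 (add ~A):
                        ○ open, literals {A=false, B=false}.
                  branch 2.1.2.2.2 (add C):
                    ○ open, literals {B=false, C=true}.
      branch 2.2 (add ((A & ~C) & B)):
        ((A & ~C) & B): α-rule — add (A & ~C), B.
        (A & ~C): α-rule — add A, ~C.
        ○ open, literals {A=true, B=true, C=false}.
1 branch closed, 11 open.
An open branch gives a satisfying assignment: A=false.

Satisfiable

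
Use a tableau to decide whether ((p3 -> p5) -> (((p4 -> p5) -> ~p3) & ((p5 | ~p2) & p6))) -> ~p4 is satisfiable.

Initial set: {(((p3 -> p5) -> (((p4 -> p5) -> ~p3) & ((p5 | ~p2) & p6))) -> ~p4)}.
(((p3 -> p5) -> (((p4 -> p5) -> ~p3) & ((p5 | ~p2) & p6))) -> ~p4): β-rule — branch into ~((p3 -> p5) -> (((p4 -> p5) -> ~p3) & ((p5 | ~p2) & p6)))  //  ~p4.
  branch 1 (add ~((p3 -> p5) -> (((p4 -> p5) -> ~p3) & ((p5 | ~p2) & p6)))):
    ~((p3 -> p5) -> (((p4 -> p5) -> ~p3) & ((p5 | ~p2) & p6))): α-rule — add (p3 -> p5), ~(((p4 -> p5) -> ~p3) & ((p5 | ~p2) & p6)).
    (p3 -> p5): β-rule — branch into ~p3  //  p5.
      branch 1.1 (add ~p3):
        ~(((p4 -> p5) -> ~p3) & ((p5 | ~p2) & p6)): β-rule — branch into ~((p4 -> p5) -> ~p3)  //  ~((p5 | ~p2) & p6).
          branch 1.1.1 (add ~((p4 -> p5) -> ~p3)):
            ~((p4 -> p5) -> ~p3): α-rule — add (p4 -> p5), ~~p3.
            × closes — contains both p3 and ~p3.
          branch 1.1.2 (add ~((p5 | ~p2) & p6)):
            ~((p5 | ~p2) & p6): β-rule — branch into ~(p5 | ~p2)  //  ~p6.
              branch 1.1.2.1 (add ~(p5 | ~p2)):
                ~(p5 | ~p2): α-rule — add ~p5, ~~p2.
                ○ open, literals {p2=T, p3=F, p5=F}.
              branch 1.1.2.2 (add ~p6):
                ○ open, literals {p3=F, p6=F}.
      branch 1.2 (add p5):
        ~(((p4 -> p5) -> ~p3) & ((p5 | ~p2) & p6)): β-rule — branch into ~((p4 -> p5) -> ~p3)  //  ~((p5 | ~p2) & p6).
          branch 1.2.1 (add ~((p4 -> p5) -> ~p3)):
            ~((p4 -> p5) -> ~p3): α-rule — add (p4 -> p5), ~~p3.
            (p4 -> p5): β-rule — branch into ~p4  //  p5.
              branch 1.2.1.1 (add ~p4):
                ○ open, literals {p3=T, p4=F, p5=T}.
              branch 1.2.1.2 (add p5):
                ○ open, literals {p3=T, p5=T}.
          branch 1.2.2 (add ~((p5 | ~p2) & p6)):
            ~((p5 | ~p2) & p6): β-rule — branch into ~(p5 | ~p2)  //  ~p6.
              branch 1.2.2.1 (add ~(p5 | ~p2)):
                ~(p5 | ~p2): α-rule — add ~p5, ~~p2.
                × closes — contains both p5 and ~p5.
              branch 1.2.2.2 (add ~p6):
                ○ open, literals {p5=T, p6=F}.
  branch 2 (add ~p4):
    ○ open, literals {p4=F}.
2 branches closed, 6 open.
An open branch gives a satisfying assignment: p2=T, p3=F, p5=F.

Satisfiable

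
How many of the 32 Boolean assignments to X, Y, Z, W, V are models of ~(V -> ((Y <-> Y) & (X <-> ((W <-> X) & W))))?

4

Initial set: {~(V -> ((Y <-> Y) & (X <-> ((W <-> X) & W))))}.
~(V -> ((Y <-> Y) & (X <-> ((W <-> X) & W)))): α-rule — add V, ~((Y <-> Y) & (X <-> ((W <-> X) & W))).
~((Y <-> Y) & (X <-> ((W <-> X) & W))): β-rule — branch into ~(Y <-> Y)  //  ~(X <-> ((W <-> X) & W)).
  branch 1 (add ~(Y <-> Y)):
    ~(Y <-> Y): β-rule — branch into Y, ~Y  //  ~Y, Y.
      branch 1.1 (add Y, ~Y):
        × closes — contains both Y and ~Y.
      branch 1.2 (add ~Y, Y):
        × closes — contains both Y and ~Y.
  branch 2 (add ~(X <-> ((W <-> X) & W))):
    ~(X <-> ((W <-> X) & W)): β-rule — branch into X, ~((W <-> X) & W)  //  ~X, ((W <-> X) & W).
      branch 2.1 (add X, ~((W <-> X) & W)):
        ~((W <-> X) & W): β-rule — branch into ~(W <-> X)  //  ~W.
          branch 2.1.1 (add ~(W <-> X)):
            ~(W <-> X): β-rule — branch into W, ~X  //  ~W, X.
              branch 2.1.1.1 (add W, ~X):
                × closes — contains both X and ~X.
              branch 2.1.1.2 (add ~W, X):
                ○ open, literals {V=T, W=F, X=T}.
          branch 2.1.2 (add ~W):
            ○ open, literals {V=T, W=F, X=T}.
      branch 2.2 (add ~X, ((W <-> X) & W)):
        ((W <-> X) & W): α-rule — add (W <-> X), W.
        (W <-> X): β-rule — branch into W, X  //  ~W, ~X.
          branch 2.2.1 (add W, X):
            × closes — contains both X and ~X.
          branch 2.2.2 (add ~W, ~X):
            × closes — contains both W and ~W.
5 branches closed, 2 open.
Each open branch fixes some atoms; the unmentioned ones are free. Counting distinct full assignments: branch {V=T, W=F, X=T} (Y, Z) contributes 4 new; branch {V=T, W=F, X=T} (Y, Z) contributes 0 new. Total: 4.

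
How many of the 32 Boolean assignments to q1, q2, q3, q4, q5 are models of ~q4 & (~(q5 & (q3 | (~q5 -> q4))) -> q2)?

12

Initial set: {(~q4 & (~(q5 & (q3 | (~q5 -> q4))) -> q2))}.
(~q4 & (~(q5 & (q3 | (~q5 -> q4))) -> q2)): α-rule — add ~q4, (~(q5 & (q3 | (~q5 -> q4))) -> q2).
(~(q5 & (q3 | (~q5 -> q4))) -> q2): β-rule — branch into ~~(q5 & (q3 | (~q5 -> q4)))  //  q2.
  branch 1 (add ~~(q5 & (q3 | (~q5 -> q4)))):
    ~~(q5 & (q3 | (~q5 -> q4))): α-rule — add q5, (q3 | (~q5 -> q4)).
    (q3 | (~q5 -> q4)): β-rule — branch into q3  //  (~q5 -> q4).
      branch 1.1 (add q3):
        ○ open, literals {q3=T, q4=F, q5=T}.
      branch 1.2 (add (~q5 -> q4)):
        (~q5 -> q4): β-rule — branch into ~~q5  //  q4.
          branch 1.2.1 (add ~~q5):
            ○ open, literals {q4=F, q5=T}.
          branch 1.2.2 (add q4):
            × closes — contains both q4 and ~q4.
  branch 2 (add q2):
    ○ open, literals {q2=T, q4=F}.
1 branch closed, 3 open.
Each open branch fixes some atoms; the unmentioned ones are free. Counting distinct full assignments: branch {q3=T, q4=F, q5=T} (q1, q2) contributes 4 new; branch {q4=F, q5=T} (q1, q2, q3) contributes 4 new; branch {q2=T, q4=F} (q1, q3, q5) contributes 4 new. Total: 12.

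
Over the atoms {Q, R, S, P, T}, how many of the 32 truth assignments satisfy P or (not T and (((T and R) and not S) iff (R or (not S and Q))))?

19

Initial set: {(P or (not T and (((T and R) and not S) iff (R or (not S and Q)))))}.
(P or (not T and (((T and R) and not S) iff (R or (not S and Q))))): β-rule — branch into P  //  (not T and (((T and R) and not S) iff (R or (not S and Q)))).
  branch 1 (add P):
    ○ open, literals {P=T}.
  branch 2 (add (not T and (((T and R) and not S) iff (R or (not S and Q))))):
    (not T and (((T and R) and not S) iff (R or (not S and Q)))): α-rule — add not T, (((T and R) and not S) iff (R or (not S and Q))).
    (((T and R) and not S) iff (R or (not S and Q))): β-rule — branch into ((T and R) and not S), (R or (not S and Q))  //  not ((T and R) and not S), not (R or (not S and Q)).
      branch 2.1 (add ((T and R) and not S), (R or (not S and Q))):
        ((T and R) and not S): α-rule — add (T and R), not S.
        (T and R): α-rule — add T, R.
        × closes — contains both T and not T.
      branch 2.2 (add not ((T and R) and not S), not (R or (not S and Q))):
        not (R or (not S and Q)): α-rule — add not R, not (not S and Q).
        not ((T and R) and not S): β-rule — branch into not (T and R)  //  not not S.
          branch 2.2.1 (add not (T and R)):
            not (not S and Q): β-rule — branch into not not S  //  not Q.
              branch 2.2.1.1 (add not not S):
                not (T and R): β-rule — branch into not T  //  not R.
                  branch 2.2.1.1.1 (add not T):
                    ○ open, literals {R=F, S=T, T=F}.
                  branch 2.2.1.1.2 (add not R):
                    ○ open, literals {R=F, S=T, T=F}.
              branch 2.2.1.2 (add not Q):
                not (T and R): β-rule — branch into not T  //  not R.
                  branch 2.2.1.2.1 (add not T):
                    ○ open, literals {Q=F, R=F, T=F}.
                  branch 2.2.1.2.2 (add not R):
                    ○ open, literals {Q=F, R=F, T=F}.
          branch 2.2.2 (add not not S):
            not (not S and Q): β-rule — branch into not not S  //  not Q.
              branch 2.2.2.1 (add not not S):
                ○ open, literals {R=F, S=T, T=F}.
              branch 2.2.2.2 (add not Q):
                ○ open, literals {Q=F, R=F, S=T, T=F}.
1 branch closed, 7 open.
Each open branch fixes some atoms; the unmentioned ones are free. Counting distinct full assignments: branch {P=T} (Q, R, S, T) contributes 16 new; branch {R=F, S=T, T=F} (Q, P) contributes 2 new; branch {R=F, S=T, T=F} (Q, P) contributes 0 new; branch {Q=F, R=F, T=F} (S, P) contributes 1 new; branch {Q=F, R=F, T=F} (S, P) contributes 0 new; branch {R=F, S=T, T=F} (Q, P) contributes 0 new; branch {Q=F, R=F, S=T, T=F} (P) contributes 0 new. Total: 19.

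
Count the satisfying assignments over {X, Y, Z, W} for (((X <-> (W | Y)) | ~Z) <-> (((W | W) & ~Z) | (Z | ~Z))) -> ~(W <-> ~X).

11

Initial set: {T ((((X <-> (W | Y)) | ~Z) <-> (((W | W) & ~Z) | (Z | ~Z))) -> ~(W <-> ~X))}.
T ((((X <-> (W | Y)) | ~Z) <-> (((W | W) & ~Z) | (Z | ~Z))) -> ~(W <-> ~X)): β-rule — branch into F (((X <-> (W | Y)) | ~Z) <-> (((W | W) & ~Z) | (Z | ~Z)))  //  T ~(W <-> ~X).
  branch 1 (add F (((X <-> (W | Y)) | ~Z) <-> (((W | W) & ~Z) | (Z | ~Z)))):
    F (((X <-> (W | Y)) | ~Z) <-> (((W | W) & ~Z) | (Z | ~Z))): β-rule — branch into T ((X <-> (W | Y)) | ~Z), F (((W | W) & ~Z) | (Z | ~Z))  //  F ((X <-> (W | Y)) | ~Z), T (((W | W) & ~Z) | (Z | ~Z)).
      branch 1.1 (add T ((X <-> (W | Y)) | ~Z), F (((W | W) & ~Z) | (Z | ~Z))):
        F (((W | W) & ~Z) | (Z | ~Z)): α-rule — add F ((W | W) & ~Z), F (Z | ~Z).
        F (Z | ~Z): α-rule — add F Z, F ~Z.
        × closes — contains both Z and ~Z.
      branch 1.2 (add F ((X <-> (W | Y)) | ~Z), T (((W | W) & ~Z) | (Z | ~Z))):
        F ((X <-> (W | Y)) | ~Z): α-rule — add F (X <-> (W | Y)), F ~Z.
        T (((W | W) & ~Z) | (Z | ~Z)): β-rule — branch into T ((W | W) & ~Z)  //  T (Z | ~Z).
          branch 1.2.1 (add T ((W | W) & ~Z)):
            T ((W | W) & ~Z): α-rule — add T (W | W), T ~Z.
            × closes — contains both Z and ~Z.
          branch 1.2.2 (add T (Z | ~Z)):
            F (X <-> (W | Y)): β-rule — branch into T X, F (W | Y)  //  F X, T (W | Y).
              branch 1.2.2.1 (add T X, F (W | Y)):
                F (W | Y): α-rule — add F W, F Y.
                T (Z | ~Z): β-rule — branch into T Z  //  T ~Z.
                  branch 1.2.2.1.1 (add T Z):
                    ○ open, literals {W=F, X=T, Y=F, Z=T}.
                  branch 1.2.2.1.2 (add T ~Z):
                    × closes — contains both Z and ~Z.
              branch 1.2.2.2 (add F X, T (W | Y)):
                T (Z | ~Z): β-rule — branch into T Z  //  T ~Z.
                  branch 1.2.2.2.1 (add T Z):
                    T (W | Y): β-rule — branch into T W  //  T Y.
                      branch 1.2.2.2.1.1 (add T W):
                        ○ open, literals {W=T, X=F, Z=T}.
                      branch 1.2.2.2.1.2 (add T Y):
                        ○ open, literals {X=F, Y=T, Z=T}.
                  branch 1.2.2.2.2 (add T ~Z):
                    × closes — contains both Z and ~Z.
  branch 2 (add T ~(W <-> ~X)):
    T ~(W <-> ~X): β-rule — branch into T W, F ~X  //  F W, T ~X.
      branch 2.1 (add T W, F ~X):
        ○ open, literals {W=T, X=T}.
      branch 2.2 (add F W, T ~X):
        ○ open, literals {W=F, X=F}.
4 branches closed, 5 open.
Each open branch fixes some atoms; the unmentioned ones are free. Counting distinct full assignments: branch {W=F, X=T, Y=F, Z=T} (none free) contributes 1 new; branch {W=T, X=F, Z=T} (Y) contributes 2 new; branch {X=F, Y=T, Z=T} (W) contributes 1 new; branch {W=T, X=T} (Y, Z) contributes 4 new; branch {W=F, X=F} (Y, Z) contributes 3 new. Total: 11.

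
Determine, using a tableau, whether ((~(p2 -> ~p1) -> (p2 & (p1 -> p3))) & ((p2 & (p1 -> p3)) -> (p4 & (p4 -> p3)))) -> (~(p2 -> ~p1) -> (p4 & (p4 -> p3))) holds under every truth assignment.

Valid

Assume the negation and expand:
Initial set: {~(((~(p2 -> ~p1) -> (p2 & (p1 -> p3))) & ((p2 & (p1 -> p3)) -> (p4 & (p4 -> p3)))) -> (~(p2 -> ~p1) -> (p4 & (p4 -> p3))))}.
~(((~(p2 -> ~p1) -> (p2 & (p1 -> p3))) & ((p2 & (p1 -> p3)) -> (p4 & (p4 -> p3)))) -> (~(p2 -> ~p1) -> (p4 & (p4 -> p3)))): α-rule — add ((~(p2 -> ~p1) -> (p2 & (p1 -> p3))) & ((p2 & (p1 -> p3)) -> (p4 & (p4 -> p3)))), ~(~(p2 -> ~p1) -> (p4 & (p4 -> p3))).
((~(p2 -> ~p1) -> (p2 & (p1 -> p3))) & ((p2 & (p1 -> p3)) -> (p4 & (p4 -> p3)))): α-rule — add (~(p2 -> ~p1) -> (p2 & (p1 -> p3))), ((p2 & (p1 -> p3)) -> (p4 & (p4 -> p3))).
~(~(p2 -> ~p1) -> (p4 & (p4 -> p3))): α-rule — add ~(p2 -> ~p1), ~(p4 & (p4 -> p3)).
~(p2 -> ~p1): α-rule — add p2, ~~p1.
(~(p2 -> ~p1) -> (p2 & (p1 -> p3))): β-rule — branch into ~~(p2 -> ~p1)  //  (p2 & (p1 -> p3)).
  branch 1 (add ~~(p2 -> ~p1)):
    ((p2 & (p1 -> p3)) -> (p4 & (p4 -> p3))): β-rule — branch into ~(p2 & (p1 -> p3))  //  (p4 & (p4 -> p3)).
      branch 1.1 (add ~(p2 & (p1 -> p3))):
        ~(p4 & (p4 -> p3)): β-rule — branch into ~p4  //  ~(p4 -> p3).
          branch 1.1.1 (add ~p4):
            ~~(p2 -> ~p1): β-rule — branch into ~p2  //  ~p1.
              branch 1.1.1.1 (add ~p2):
                × closes — contains both p2 and ~p2.
              branch 1.1.1.2 (add ~p1):
                × closes — contains both p1 and ~p1.
          branch 1.1.2 (add ~(p4 -> p3)):
            ~(p4 -> p3): α-rule — add p4, ~p3.
            ~~(p2 -> ~p1): β-rule — branch into ~p2  //  ~p1.
              branch 1.1.2.1 (add ~p2):
                × closes — contains both p2 and ~p2.
              branch 1.1.2.2 (add ~p1):
                × closes — contains both p1 and ~p1.
      branch 1.2 (add (p4 & (p4 -> p3))):
        (p4 & (p4 -> p3)): α-rule — add p4, (p4 -> p3).
        ~(p4 & (p4 -> p3)): β-rule — branch into ~p4  //  ~(p4 -> p3).
          branch 1.2.1 (add ~p4):
            × closes — contains both p4 and ~p4.
          branch 1.2.2 (add ~(p4 -> p3)):
            ~(p4 -> p3): α-rule — add p4, ~p3.
            ~~(p2 -> ~p1): β-rule — branch into ~p2  //  ~p1.
              branch 1.2.2.1 (add ~p2):
                × closes — contains both p2 and ~p2.
              branch 1.2.2.2 (add ~p1):
                × closes — contains both p1 and ~p1.
  branch 2 (add (p2 & (p1 -> p3))):
    (p2 & (p1 -> p3)): α-rule — add p2, (p1 -> p3).
    ((p2 & (p1 -> p3)) -> (p4 & (p4 -> p3))): β-rule — branch into ~(p2 & (p1 -> p3))  //  (p4 & (p4 -> p3)).
      branch 2.1 (add ~(p2 & (p1 -> p3))):
        ~(p4 & (p4 -> p3)): β-rule — branch into ~p4  //  ~(p4 -> p3).
          branch 2.1.1 (add ~p4):
            (p1 -> p3): β-rule — branch into ~p1  //  p3.
              branch 2.1.1.1 (add ~p1):
                × closes — contains both p1 and ~p1.
              branch 2.1.1.2 (add p3):
                ~(p2 & (p1 -> p3)): β-rule — branch into ~p2  //  ~(p1 -> p3).
                  branch 2.1.1.2.1 (add ~p2):
                    × closes — contains both p2 and ~p2.
                  branch 2.1.1.2.2 (add ~(p1 -> p3)):
                    ~(p1 -> p3): α-rule — add p1, ~p3.
                    × closes — contains both p3 and ~p3.
          branch 2.1.2 (add ~(p4 -> p3)):
            ~(p4 -> p3): α-rule — add p4, ~p3.
            (p1 -> p3): β-rule — branch into ~p1  //  p3.
              branch 2.1.2.1 (add ~p1):
                × closes — contains both p1 and ~p1.
              branch 2.1.2.2 (add p3):
                × closes — contains both p3 and ~p3.
      branch 2.2 (add (p4 & (p4 -> p3))):
        (p4 & (p4 -> p3)): α-rule — add p4, (p4 -> p3).
        ~(p4 & (p4 -> p3)): β-rule — branch into ~p4  //  ~(p4 -> p3).
          branch 2.2.1 (add ~p4):
            × closes — contains both p4 and ~p4.
          branch 2.2.2 (add ~(p4 -> p3)):
            ~(p4 -> p3): α-rule — add p4, ~p3.
            (p1 -> p3): β-rule — branch into ~p1  //  p3.
              branch 2.2.2.1 (add ~p1):
                × closes — contains both p1 and ~p1.
              branch 2.2.2.2 (add p3):
                × closes — contains both p3 and ~p3.
All 15 branches close.
Every branch closed, so the negation is unsatisfiable and the formula is valid.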